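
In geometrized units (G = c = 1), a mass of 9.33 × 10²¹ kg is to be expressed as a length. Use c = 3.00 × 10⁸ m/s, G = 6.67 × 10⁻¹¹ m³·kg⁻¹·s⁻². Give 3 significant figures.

In G = c = 1 units mass has dimensions of length; the conversion factor is G/c².
9.33 × 10²¹ kg × (G/c²) = 6.91 × 10⁻⁶ m

6.91 × 10⁻⁶ m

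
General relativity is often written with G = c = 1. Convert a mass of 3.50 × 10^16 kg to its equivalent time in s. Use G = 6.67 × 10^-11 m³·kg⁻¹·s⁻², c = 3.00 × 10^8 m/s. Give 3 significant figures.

Mass → time via G/c³.
3.50 × 10^16 kg × (G/c³) = 8.65 × 10^-20 s

8.65 × 10^-20 s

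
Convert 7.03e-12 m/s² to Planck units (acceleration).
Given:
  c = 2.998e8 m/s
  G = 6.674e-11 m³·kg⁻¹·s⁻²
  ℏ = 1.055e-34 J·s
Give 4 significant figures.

Planck acceleration: a_P = √(c⁷/(ℏG)) = 5.560e51 m/s².
7.03e-12 / 5.560e51 = 1.264e-63

1.264e-63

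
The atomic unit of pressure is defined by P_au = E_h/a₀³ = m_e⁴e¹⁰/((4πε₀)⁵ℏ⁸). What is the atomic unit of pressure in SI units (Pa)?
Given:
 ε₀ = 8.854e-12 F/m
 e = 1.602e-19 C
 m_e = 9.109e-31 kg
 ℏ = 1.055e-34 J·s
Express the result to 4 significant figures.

P_au = E_h/a₀³ = m_e⁴e¹⁰/((4πε₀)⁵ℏ⁸)
E_h = 4.354e-18 J
a₀ = 5.297e-11 m
E_h/a₀³ = 2.929e13 Pa

2.929e13 Pa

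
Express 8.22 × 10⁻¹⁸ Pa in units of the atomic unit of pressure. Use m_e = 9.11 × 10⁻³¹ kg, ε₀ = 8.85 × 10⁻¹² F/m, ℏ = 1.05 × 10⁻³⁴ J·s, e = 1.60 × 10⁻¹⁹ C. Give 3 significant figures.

atomic unit of pressure: P_au = E_h/a₀³ = m_e⁴e¹⁰/((4πε₀)⁵ℏ⁸) = 3.01 × 10¹³ Pa.
8.22 × 10⁻¹⁸ / 3.01 × 10¹³ = 2.73 × 10⁻³¹

2.73 × 10⁻³¹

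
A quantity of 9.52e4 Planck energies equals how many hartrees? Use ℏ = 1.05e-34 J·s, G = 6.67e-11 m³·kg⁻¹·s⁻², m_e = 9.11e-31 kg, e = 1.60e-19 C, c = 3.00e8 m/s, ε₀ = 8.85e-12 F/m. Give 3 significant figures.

Planck energy: E_P = √(ℏc⁵/G) = 1.96e9 J
hartree: E_h = m_e e⁴/(4πε₀ℏ)² = 4.38e-18 J
9.52e4 × 1.96e9 / 4.38e-18 = 4.25e31

4.25e31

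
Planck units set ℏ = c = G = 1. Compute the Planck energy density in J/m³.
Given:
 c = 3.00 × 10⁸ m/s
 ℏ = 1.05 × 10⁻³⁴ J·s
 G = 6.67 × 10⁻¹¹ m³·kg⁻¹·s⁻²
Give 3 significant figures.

Dimensional analysis gives u_P = c⁷/(ℏG²).
  = 2.19 × 10⁵⁹ / 4.67 × 10⁻⁵⁵
  = 4.68 × 10¹¹³ J/m³

4.68 × 10¹¹³ J/m³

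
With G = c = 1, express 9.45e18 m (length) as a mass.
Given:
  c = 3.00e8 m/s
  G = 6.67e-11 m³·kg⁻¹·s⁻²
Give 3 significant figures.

Length → mass via c²/G.
9.45e18 m × (c²/G) = 1.28e46 kg

1.28e46 kg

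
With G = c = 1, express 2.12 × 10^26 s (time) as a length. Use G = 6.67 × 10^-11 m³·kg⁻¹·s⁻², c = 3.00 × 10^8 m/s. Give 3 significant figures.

Time → length via c.
2.12 × 10^26 s × (c) = 6.36 × 10^34 m

6.36 × 10^34 m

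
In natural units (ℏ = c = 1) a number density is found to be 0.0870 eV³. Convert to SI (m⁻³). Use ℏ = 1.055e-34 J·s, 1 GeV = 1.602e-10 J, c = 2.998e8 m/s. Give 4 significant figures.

Number density is [L]⁻³ = [E]³/(ℏc)³.
1 GeV³ → 1/(ℏc)³ × (1 GeV in J)³ = 1.299e47 m⁻³.
Convert the energy scale: 0.0870 eV³ = 8.70e-29 GeV³.
Result: 8.70e-29 × 1.299e47 = 1.130e19 m⁻³.

1.130e19 m⁻³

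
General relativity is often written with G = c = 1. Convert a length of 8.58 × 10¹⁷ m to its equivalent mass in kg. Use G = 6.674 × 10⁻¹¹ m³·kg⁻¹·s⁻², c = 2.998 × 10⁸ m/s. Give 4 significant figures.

1.155 × 10⁴⁵ kg

Length → mass via c²/G.
8.58 × 10¹⁷ m × (c²/G) = 1.155 × 10⁴⁵ kg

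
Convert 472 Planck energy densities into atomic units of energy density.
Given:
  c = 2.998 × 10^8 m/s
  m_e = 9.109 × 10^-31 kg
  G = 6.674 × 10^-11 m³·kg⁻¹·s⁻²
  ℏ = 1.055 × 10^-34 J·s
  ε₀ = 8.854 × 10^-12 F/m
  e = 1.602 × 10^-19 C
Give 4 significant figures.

Planck energy density: u_P = c⁷/(ℏG²) = 4.632 × 10^113 J/m³
atomic unit of energy density: u_au = E_h/a₀³ = m_e⁴e¹⁰/((4πε₀)⁵ℏ⁸) = 2.929 × 10^13 J/m³
472 × 4.632 × 10^113 / 2.929 × 10^13 = 7.464 × 10^102

7.464 × 10^102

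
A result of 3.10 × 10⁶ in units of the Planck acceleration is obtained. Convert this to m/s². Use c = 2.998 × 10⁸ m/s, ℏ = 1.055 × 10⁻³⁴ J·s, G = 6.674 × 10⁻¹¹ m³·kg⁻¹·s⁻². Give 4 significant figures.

One Planck acceleration: a_P = √(c⁷/(ℏG)) = 5.560 × 10⁵¹ m/s².
3.10 × 10⁶ × 5.560 × 10⁵¹ m/s² = 1.724 × 10⁵⁸ m/s²

1.724 × 10⁵⁸ m/s²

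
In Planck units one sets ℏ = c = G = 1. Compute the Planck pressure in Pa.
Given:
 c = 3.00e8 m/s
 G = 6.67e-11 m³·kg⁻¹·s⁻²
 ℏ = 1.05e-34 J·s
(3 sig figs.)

4.68e113 Pa

p_P = c⁷/(ℏG²)
  = 2.19e59 / 4.67e-55
  = 4.68e113 Pa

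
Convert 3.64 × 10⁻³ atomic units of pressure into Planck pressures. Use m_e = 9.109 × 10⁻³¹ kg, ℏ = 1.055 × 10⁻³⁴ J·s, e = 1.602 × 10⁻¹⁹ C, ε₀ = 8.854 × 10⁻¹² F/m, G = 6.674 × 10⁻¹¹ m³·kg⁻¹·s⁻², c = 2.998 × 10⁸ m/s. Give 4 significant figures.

2.302 × 10⁻¹⁰³

atomic unit of pressure: P_au = E_h/a₀³ = m_e⁴e¹⁰/((4πε₀)⁵ℏ⁸) = 2.929 × 10¹³ Pa
Planck pressure: p_P = c⁷/(ℏG²) = 4.632 × 10¹¹³ Pa
3.64 × 10⁻³ × 2.929 × 10¹³ / 4.632 × 10¹¹³ = 2.302 × 10⁻¹⁰³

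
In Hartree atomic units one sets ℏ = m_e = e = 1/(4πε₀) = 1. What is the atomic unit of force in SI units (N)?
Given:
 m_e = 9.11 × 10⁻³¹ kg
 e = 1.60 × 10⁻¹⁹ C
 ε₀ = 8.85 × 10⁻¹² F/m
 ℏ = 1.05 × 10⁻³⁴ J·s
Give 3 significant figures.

8.33 × 10⁻⁸ N

F_au = E_h/a₀ = m_e²e⁶/((4πε₀)³ℏ⁴)
E_h = 4.38 × 10⁻¹⁸ J
a₀ = 5.26 × 10⁻¹¹ m
E_h/a₀ = 8.33 × 10⁻⁸ N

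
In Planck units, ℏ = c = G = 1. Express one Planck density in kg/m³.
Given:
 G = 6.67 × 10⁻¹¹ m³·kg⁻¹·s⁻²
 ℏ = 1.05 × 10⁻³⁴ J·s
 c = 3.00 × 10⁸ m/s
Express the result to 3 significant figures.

From ℏ = c = G = 1 the density scale is ρ_P = c⁵/(ℏG²).
  = 2.43 × 10⁴² / 4.67 × 10⁻⁵⁵
  = 5.20 × 10⁹⁶ kg/m³

5.20 × 10⁹⁶ kg/m³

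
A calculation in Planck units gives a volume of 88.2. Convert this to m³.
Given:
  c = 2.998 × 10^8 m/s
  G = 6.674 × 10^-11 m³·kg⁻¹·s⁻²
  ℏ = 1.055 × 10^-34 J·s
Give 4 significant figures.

One Planck volume: V_P = (ℏG/c³)^(3/2) = 4.224 × 10^-105 m³.
88.2 × 4.224 × 10^-105 m³ = 3.725 × 10^-103 m³

3.725 × 10^-103 m³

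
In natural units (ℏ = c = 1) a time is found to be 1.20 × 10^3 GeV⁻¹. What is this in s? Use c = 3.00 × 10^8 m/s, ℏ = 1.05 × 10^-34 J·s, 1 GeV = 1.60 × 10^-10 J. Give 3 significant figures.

7.88 × 10^-22 s

A time is [E]⁻¹ in ℏ=c=1; restore one factor of ℏ.
1 GeV⁻¹ → ℏ × (1 GeV in J)⁻¹ = 6.56 × 10^-25 s.
Result: 1.20 × 10^3 × 6.56 × 10^-25 = 7.88 × 10^-22 s.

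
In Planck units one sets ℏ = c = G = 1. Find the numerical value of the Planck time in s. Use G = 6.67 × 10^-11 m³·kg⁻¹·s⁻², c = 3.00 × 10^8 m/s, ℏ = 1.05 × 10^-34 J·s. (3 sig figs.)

t_P = √(ℏG/c⁵)
  = √(2.88 × 10^-87)
  = 5.37 × 10^-44 s

5.37 × 10^-44 s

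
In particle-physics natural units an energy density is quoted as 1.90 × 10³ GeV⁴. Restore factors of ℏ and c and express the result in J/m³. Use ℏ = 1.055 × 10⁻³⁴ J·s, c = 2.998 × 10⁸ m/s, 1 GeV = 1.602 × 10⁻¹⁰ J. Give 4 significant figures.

[E]/[L]³ = [E]⁴/(ℏc)³; restore (ℏc)⁻³.
1 GeV⁴ → 1/(ℏc)³ × (1 GeV in J)⁴ = 2.082 × 10³⁷ J/m³.
Result: 1.90 × 10³ × 2.082 × 10³⁷ = 3.955 × 10⁴⁰ J/m³.

3.955 × 10⁴⁰ J/m³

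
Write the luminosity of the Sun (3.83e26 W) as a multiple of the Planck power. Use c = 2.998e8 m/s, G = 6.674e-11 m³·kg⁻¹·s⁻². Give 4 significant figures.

Planck power: P_P = c⁵/G = 3.629e52 W.
3.83e26 / 3.629e52 = 1.055e-26

1.055e-26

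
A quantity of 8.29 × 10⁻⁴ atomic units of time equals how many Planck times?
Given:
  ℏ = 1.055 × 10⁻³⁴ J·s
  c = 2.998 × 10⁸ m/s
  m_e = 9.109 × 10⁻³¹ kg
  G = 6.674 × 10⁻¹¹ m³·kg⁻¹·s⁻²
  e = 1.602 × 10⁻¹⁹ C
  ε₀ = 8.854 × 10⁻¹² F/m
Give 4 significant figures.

atomic unit of time: τ_au = (4πε₀)²ℏ³/(m_e e⁴) = 2.423 × 10⁻¹⁷ s
Planck time: t_P = √(ℏG/c⁵) = 5.392 × 10⁻⁴⁴ s
8.29 × 10⁻⁴ × 2.423 × 10⁻¹⁷ / 5.392 × 10⁻⁴⁴ = 3.725 × 10²³

3.725 × 10²³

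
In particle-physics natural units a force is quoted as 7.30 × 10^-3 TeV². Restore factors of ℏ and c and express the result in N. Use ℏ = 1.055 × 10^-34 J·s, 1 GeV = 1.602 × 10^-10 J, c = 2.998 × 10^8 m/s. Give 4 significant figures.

Force is [E]/[L] = [E]²/(ℏc); restore (ℏc)⁻¹.
1 GeV² → 1/(ℏc) × (1 GeV in J)² = 8.114 × 10^5 N.
Convert the energy scale: 7.30 × 10^-3 TeV² = 7.30 × 10^3 GeV².
Result: 7.30 × 10^3 × 8.114 × 10^5 = 5.923 × 10^9 N.

5.923 × 10^9 N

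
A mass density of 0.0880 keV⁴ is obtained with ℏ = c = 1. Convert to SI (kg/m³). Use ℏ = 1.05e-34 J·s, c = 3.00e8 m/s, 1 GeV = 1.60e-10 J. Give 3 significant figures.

Mass density is [E]/(c²[L]³) = [E]⁴/(ℏ³c⁵).
1 GeV⁴ → 1/(ℏ³c⁵) × (1 GeV in J)⁴ = 2.33e20 kg/m³.
Convert the energy scale: 0.0880 keV⁴ = 8.80e-26 GeV⁴.
Result: 8.80e-26 × 2.33e20 = 2.05e-5 kg/m³.

2.05e-5 kg/m³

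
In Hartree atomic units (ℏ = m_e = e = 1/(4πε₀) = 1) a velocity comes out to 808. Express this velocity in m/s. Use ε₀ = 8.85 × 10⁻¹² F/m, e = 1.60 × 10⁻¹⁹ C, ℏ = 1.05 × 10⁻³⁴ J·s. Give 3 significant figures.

One atomic unit of velocity: v_au = e²/(4πε₀ℏ) = 2.19 × 10⁶ m/s.
808 × 2.19 × 10⁶ m/s = 1.77 × 10⁹ m/s

1.77 × 10⁹ m/s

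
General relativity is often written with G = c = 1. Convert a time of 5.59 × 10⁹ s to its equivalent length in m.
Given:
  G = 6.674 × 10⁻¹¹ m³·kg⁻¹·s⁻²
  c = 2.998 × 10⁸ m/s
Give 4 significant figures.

Time → length via c.
5.59 × 10⁹ s × (c) = 1.676 × 10¹⁸ m

1.676 × 10¹⁸ m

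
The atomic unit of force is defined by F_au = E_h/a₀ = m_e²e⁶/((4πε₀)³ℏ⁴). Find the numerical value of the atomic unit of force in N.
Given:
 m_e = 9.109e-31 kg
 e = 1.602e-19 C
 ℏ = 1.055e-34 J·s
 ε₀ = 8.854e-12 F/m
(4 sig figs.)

F_au = E_h/a₀ = m_e²e⁶/((4πε₀)³ℏ⁴)
E_h = 4.354e-18 J
a₀ = 5.297e-11 m
E_h/a₀ = 8.220e-8 N

8.220e-8 N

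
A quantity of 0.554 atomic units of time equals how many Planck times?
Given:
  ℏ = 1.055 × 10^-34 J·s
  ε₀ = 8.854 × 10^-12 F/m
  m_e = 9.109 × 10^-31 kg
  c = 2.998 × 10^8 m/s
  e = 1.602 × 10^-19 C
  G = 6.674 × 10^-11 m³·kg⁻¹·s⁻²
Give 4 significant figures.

atomic unit of time: τ_au = (4πε₀)²ℏ³/(m_e e⁴) = 2.423 × 10^-17 s
Planck time: t_P = √(ℏG/c⁵) = 5.392 × 10^-44 s
0.554 × 2.423 × 10^-17 / 5.392 × 10^-44 = 2.489 × 10^26

2.489 × 10^26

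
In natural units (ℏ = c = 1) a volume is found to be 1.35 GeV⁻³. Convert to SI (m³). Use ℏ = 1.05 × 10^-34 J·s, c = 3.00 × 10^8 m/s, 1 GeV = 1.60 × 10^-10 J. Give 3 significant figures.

1.03 × 10^-47 m³

Volume is [L]³ = [E]⁻³·(ℏc)³.
1 GeV⁻³ → (ℏc)³ × (1 GeV in J)⁻³ = 7.63 × 10^-48 m³.
Result: 1.35 × 7.63 × 10^-48 = 1.03 × 10^-47 m³.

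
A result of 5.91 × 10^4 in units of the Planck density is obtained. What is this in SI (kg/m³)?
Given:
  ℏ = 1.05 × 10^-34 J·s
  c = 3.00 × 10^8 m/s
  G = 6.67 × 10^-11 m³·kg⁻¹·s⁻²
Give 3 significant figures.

3.07 × 10^101 kg/m³

One Planck density: ρ_P = c⁵/(ℏG²) = 5.20 × 10^96 kg/m³.
5.91 × 10^4 × 5.20 × 10^96 kg/m³ = 3.07 × 10^101 kg/m³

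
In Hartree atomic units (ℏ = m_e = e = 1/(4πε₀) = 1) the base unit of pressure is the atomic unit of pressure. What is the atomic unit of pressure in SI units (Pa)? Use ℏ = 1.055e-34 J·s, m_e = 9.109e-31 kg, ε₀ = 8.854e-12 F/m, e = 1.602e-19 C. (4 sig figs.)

P_au = E_h/a₀³ = m_e⁴e¹⁰/((4πε₀)⁵ℏ⁸)
E_h = 4.354e-18 J
a₀ = 5.297e-11 m
E_h/a₀³ = 2.929e13 Pa

2.929e13 Pa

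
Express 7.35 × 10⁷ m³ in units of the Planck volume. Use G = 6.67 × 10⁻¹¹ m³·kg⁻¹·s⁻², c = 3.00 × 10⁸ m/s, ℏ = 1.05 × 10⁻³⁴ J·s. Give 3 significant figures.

Planck volume: V_P = (ℏG/c³)^(3/2) = 4.18 × 10⁻¹⁰⁵ m³.
7.35 × 10⁷ / 4.18 × 10⁻¹⁰⁵ = 1.76 × 10¹¹²

1.76 × 10¹¹²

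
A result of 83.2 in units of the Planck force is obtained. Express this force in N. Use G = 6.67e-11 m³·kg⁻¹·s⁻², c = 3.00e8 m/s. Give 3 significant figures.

1.01e46 N

One Planck force: F_P = c⁴/G = 1.21e44 N.
83.2 × 1.21e44 N = 1.01e46 N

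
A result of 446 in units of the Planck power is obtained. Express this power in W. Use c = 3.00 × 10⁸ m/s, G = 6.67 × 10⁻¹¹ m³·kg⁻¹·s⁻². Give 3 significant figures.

One Planck power: P_P = c⁵/G = 3.64 × 10⁵² W.
446 × 3.64 × 10⁵² W = 1.62 × 10⁵⁵ W

1.62 × 10⁵⁵ W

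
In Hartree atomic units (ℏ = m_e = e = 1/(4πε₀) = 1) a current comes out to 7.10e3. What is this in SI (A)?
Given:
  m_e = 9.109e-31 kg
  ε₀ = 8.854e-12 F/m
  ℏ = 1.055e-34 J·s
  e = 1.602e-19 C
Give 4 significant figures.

One atomic unit of electric current: I_au = e E_h/ℏ = m_e e⁵/((4πε₀)²ℏ³) = 6.612e-3 A.
7.10e3 × 6.612e-3 A = 46.94 A

46.94 A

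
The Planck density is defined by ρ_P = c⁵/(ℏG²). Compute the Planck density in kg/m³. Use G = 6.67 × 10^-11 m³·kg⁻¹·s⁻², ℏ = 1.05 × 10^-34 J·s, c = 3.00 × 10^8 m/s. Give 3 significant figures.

5.20 × 10^96 kg/m³

ρ_P = c⁵/(ℏG²)
  = 2.43 × 10^42 / 4.67 × 10^-55
  = 5.20 × 10^96 kg/m³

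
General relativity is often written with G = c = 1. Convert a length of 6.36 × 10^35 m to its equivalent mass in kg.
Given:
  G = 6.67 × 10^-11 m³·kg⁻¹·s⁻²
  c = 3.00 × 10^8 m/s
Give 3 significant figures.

8.58 × 10^62 kg

Length → mass via c²/G.
6.36 × 10^35 m × (c²/G) = 8.58 × 10^62 kg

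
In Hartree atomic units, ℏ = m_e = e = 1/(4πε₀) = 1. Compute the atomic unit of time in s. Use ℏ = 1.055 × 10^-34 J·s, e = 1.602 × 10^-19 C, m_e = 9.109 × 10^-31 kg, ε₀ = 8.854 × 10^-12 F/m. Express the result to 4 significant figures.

2.423 × 10^-17 s

The unique combination of the constants set to 1 with dimensions of time is τ_au = (4πε₀)²ℏ³/(m_e e⁴).
E_h = 4.354 × 10^-18 J
ℏ/E_h = 2.423 × 10^-17 s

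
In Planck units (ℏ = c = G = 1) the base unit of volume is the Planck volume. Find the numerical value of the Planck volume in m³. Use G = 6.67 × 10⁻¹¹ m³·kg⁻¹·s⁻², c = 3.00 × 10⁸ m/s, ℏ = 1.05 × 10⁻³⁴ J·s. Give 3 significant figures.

4.18 × 10⁻¹⁰⁵ m³

V_P = (ℏG/c³)^(3/2)
  = √(1.75 × 10⁻²⁰⁹)
  = 4.18 × 10⁻¹⁰⁵ m³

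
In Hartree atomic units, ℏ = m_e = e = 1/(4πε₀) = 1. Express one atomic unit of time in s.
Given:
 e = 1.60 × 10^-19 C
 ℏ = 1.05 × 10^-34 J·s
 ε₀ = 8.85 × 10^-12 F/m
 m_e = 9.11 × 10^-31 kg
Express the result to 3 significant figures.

The unique combination of the constants set to 1 with dimensions of time is τ_au = (4πε₀)²ℏ³/(m_e e⁴).
E_h = 4.38 × 10^-18 J
ℏ/E_h = 2.40 × 10^-17 s

2.40 × 10^-17 s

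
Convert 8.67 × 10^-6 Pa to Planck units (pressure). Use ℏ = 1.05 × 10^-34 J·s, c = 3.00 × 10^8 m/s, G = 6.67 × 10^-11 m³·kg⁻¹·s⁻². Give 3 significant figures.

1.85 × 10^-119

Planck pressure: p_P = c⁷/(ℏG²) = 4.68 × 10^113 Pa.
8.67 × 10^-6 / 4.68 × 10^113 = 1.85 × 10^-119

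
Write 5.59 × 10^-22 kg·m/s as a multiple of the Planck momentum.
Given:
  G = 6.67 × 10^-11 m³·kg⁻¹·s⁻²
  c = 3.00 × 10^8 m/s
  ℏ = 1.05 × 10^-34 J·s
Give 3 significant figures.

8.57 × 10^-23

Planck momentum: p_P = √(ℏc³/G) = 6.52 kg·m/s.
5.59 × 10^-22 / 6.52 = 8.57 × 10^-23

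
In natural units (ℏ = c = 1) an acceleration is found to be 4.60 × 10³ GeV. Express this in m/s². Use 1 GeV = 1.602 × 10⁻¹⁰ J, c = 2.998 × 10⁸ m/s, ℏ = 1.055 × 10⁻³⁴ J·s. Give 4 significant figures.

2.094 × 10³⁶ m/s²

Acceleration is [L]/[T]² = c·[E]/ℏ.
1 GeV → c/ℏ × (1 GeV in J) = 4.552 × 10³² m/s².
Result: 4.60 × 10³ × 4.552 × 10³² = 2.094 × 10³⁶ m/s².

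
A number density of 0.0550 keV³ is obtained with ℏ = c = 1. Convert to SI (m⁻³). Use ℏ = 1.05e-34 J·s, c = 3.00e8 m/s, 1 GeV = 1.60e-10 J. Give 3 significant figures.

7.21e27 m⁻³

Number density is [L]⁻³ = [E]³/(ℏc)³.
1 GeV³ → 1/(ℏc)³ × (1 GeV in J)³ = 1.31e47 m⁻³.
Convert the energy scale: 0.0550 keV³ = 5.50e-20 GeV³.
Result: 5.50e-20 × 1.31e47 = 7.21e27 m⁻³.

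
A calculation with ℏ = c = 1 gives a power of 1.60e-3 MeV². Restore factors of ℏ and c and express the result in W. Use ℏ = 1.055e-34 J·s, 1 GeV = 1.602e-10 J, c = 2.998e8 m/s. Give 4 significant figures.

Power is [E]/[T] = [E]²/ℏ.
1 GeV² → 1/ℏ × (1 GeV in J)² = 2.433e14 W.
Convert the energy scale: 1.60e-3 MeV² = 1.60e-9 GeV².
Result: 1.60e-9 × 2.433e14 = 3.892e5 W.

3.892e5 W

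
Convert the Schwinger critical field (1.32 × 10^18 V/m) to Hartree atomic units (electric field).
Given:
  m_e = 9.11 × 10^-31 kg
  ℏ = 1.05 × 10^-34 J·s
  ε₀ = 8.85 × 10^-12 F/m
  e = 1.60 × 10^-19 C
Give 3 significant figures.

atomic unit of electric field: E_au = E_h/(e a₀) = m_e²e⁵/((4πε₀)³ℏ⁴) = 5.20 × 10^11 V/m.
1.32 × 10^18 / 5.20 × 10^11 = 2.54 × 10^6

2.54 × 10^6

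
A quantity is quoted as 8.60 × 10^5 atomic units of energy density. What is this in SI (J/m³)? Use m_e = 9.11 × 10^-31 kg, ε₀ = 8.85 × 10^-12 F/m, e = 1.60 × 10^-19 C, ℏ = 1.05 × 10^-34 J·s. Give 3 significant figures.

2.59 × 10^19 J/m³

One atomic unit of energy density: u_au = E_h/a₀³ = m_e⁴e¹⁰/((4πε₀)⁵ℏ⁸) = 3.01 × 10^13 J/m³.
8.60 × 10^5 × 3.01 × 10^13 J/m³ = 2.59 × 10^19 J/m³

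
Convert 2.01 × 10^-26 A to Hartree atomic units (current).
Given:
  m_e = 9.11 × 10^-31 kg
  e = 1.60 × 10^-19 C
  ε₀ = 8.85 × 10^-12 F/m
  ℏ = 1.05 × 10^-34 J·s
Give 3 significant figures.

3.01 × 10^-24

atomic unit of electric current: I_au = e E_h/ℏ = m_e e⁵/((4πε₀)²ℏ³) = 6.67 × 10^-3 A.
2.01 × 10^-26 / 6.67 × 10^-3 = 3.01 × 10^-24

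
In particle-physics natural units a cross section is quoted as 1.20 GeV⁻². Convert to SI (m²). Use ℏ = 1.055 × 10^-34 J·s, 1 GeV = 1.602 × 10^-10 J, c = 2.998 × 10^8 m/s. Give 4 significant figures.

4.678 × 10^-32 m²

Area is [L]² = [E]⁻²·(ℏc)²; restore (ℏc)².
1 GeV⁻² → (ℏc)² × (1 GeV in J)⁻² = 3.898 × 10^-32 m².
Result: 1.20 × 3.898 × 10^-32 = 4.678 × 10^-32 m².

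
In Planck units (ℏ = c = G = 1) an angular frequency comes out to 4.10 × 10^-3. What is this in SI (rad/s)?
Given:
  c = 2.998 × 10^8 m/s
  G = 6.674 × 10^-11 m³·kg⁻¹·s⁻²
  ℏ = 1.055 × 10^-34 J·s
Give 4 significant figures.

One Planck angular frequency: ω_P = √(c⁵/(ℏG)) = 1.855 × 10^43 rad/s.
4.10 × 10^-3 × 1.855 × 10^43 rad/s = 7.604 × 10^40 rad/s

7.604 × 10^40 rad/s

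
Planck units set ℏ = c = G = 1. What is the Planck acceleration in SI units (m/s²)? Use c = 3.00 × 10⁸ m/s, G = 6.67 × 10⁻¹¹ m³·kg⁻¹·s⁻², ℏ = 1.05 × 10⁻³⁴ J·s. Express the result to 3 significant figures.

Dimensional analysis gives a_P = √(c⁷/(ℏG)).
  = √(3.12 × 10¹⁰³)
  = 5.59 × 10⁵¹ m/s²

5.59 × 10⁵¹ m/s²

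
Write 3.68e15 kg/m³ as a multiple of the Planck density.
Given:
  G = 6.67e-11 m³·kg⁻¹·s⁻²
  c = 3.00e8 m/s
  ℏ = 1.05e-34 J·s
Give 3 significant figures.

7.07e-82

Planck density: ρ_P = c⁵/(ℏG²) = 5.20e96 kg/m³.
3.68e15 / 5.20e96 = 7.07e-82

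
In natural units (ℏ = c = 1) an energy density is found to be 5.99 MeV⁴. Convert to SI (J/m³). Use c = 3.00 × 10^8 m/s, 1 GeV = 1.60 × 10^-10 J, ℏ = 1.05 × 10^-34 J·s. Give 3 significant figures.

1.26 × 10^26 J/m³

[E]/[L]³ = [E]⁴/(ℏc)³; restore (ℏc)⁻³.
1 GeV⁴ → 1/(ℏc)³ × (1 GeV in J)⁴ = 2.10 × 10^37 J/m³.
Convert the energy scale: 5.99 MeV⁴ = 5.99 × 10^-12 GeV⁴.
Result: 5.99 × 10^-12 × 2.10 × 10^37 = 1.26 × 10^26 J/m³.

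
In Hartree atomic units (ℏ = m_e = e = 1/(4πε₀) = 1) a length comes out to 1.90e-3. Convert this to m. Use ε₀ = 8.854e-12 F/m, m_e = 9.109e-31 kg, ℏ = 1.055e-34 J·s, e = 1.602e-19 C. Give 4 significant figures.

1.006e-13 m

One Bohr radius: a₀ = 4πε₀ℏ²/(m_e e²) = 5.297e-11 m.
1.90e-3 × 5.297e-11 m = 1.006e-13 m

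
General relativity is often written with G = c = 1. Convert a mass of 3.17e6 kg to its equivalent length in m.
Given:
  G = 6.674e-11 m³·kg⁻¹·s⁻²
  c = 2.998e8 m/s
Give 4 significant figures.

2.354e-21 m

In G = c = 1 units mass has dimensions of length; the conversion factor is G/c².
3.17e6 kg × (G/c²) = 2.354e-21 m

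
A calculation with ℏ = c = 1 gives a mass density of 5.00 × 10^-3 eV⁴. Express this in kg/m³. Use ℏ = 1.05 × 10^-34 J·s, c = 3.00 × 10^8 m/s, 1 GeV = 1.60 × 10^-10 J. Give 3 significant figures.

Mass density is [E]/(c²[L]³) = [E]⁴/(ℏ³c⁵).
1 GeV⁴ → 1/(ℏ³c⁵) × (1 GeV in J)⁴ = 2.33 × 10^20 kg/m³.
Convert the energy scale: 5.00 × 10^-3 eV⁴ = 5.00 × 10^-39 GeV⁴.
Result: 5.00 × 10^-39 × 2.33 × 10^20 = 1.16 × 10^-18 kg/m³.

1.16 × 10^-18 kg/m³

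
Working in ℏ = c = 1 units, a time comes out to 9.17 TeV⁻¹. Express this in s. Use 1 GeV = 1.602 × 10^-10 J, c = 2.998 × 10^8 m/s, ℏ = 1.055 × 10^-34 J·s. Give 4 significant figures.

A time is [E]⁻¹ in ℏ=c=1; restore one factor of ℏ.
1 GeV⁻¹ → ℏ × (1 GeV in J)⁻¹ = 6.586 × 10^-25 s.
Convert the energy scale: 9.17 TeV⁻¹ = 9.17 × 10^-3 GeV⁻¹.
Result: 9.17 × 10^-3 × 6.586 × 10^-25 = 6.039 × 10^-27 s.

6.039 × 10^-27 s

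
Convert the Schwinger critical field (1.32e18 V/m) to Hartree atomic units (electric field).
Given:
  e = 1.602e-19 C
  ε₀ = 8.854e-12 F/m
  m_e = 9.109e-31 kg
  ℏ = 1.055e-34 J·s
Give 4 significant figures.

2.573e6

atomic unit of electric field: E_au = E_h/(e a₀) = m_e²e⁵/((4πε₀)³ℏ⁴) = 5.131e11 V/m.
1.32e18 / 5.131e11 = 2.573e6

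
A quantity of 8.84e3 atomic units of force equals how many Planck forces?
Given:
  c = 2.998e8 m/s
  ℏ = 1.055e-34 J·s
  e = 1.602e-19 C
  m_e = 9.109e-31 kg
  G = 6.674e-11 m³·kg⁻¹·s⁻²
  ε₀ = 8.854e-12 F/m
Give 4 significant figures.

atomic unit of force: F_au = E_h/a₀ = m_e²e⁶/((4πε₀)³ℏ⁴) = 8.220e-8 N
Planck force: F_P = c⁴/G = 1.210e44 N
8.84e3 × 8.220e-8 / 1.210e44 = 6.003e-48

6.003e-48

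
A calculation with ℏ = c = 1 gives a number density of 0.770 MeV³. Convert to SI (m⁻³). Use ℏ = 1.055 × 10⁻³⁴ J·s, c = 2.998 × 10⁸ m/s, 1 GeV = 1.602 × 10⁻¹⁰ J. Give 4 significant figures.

1.001 × 10³⁸ m⁻³

Number density is [L]⁻³ = [E]³/(ℏc)³.
1 GeV³ → 1/(ℏc)³ × (1 GeV in J)³ = 1.299 × 10⁴⁷ m⁻³.
Convert the energy scale: 0.770 MeV³ = 7.70 × 10⁻¹⁰ GeV³.
Result: 7.70 × 10⁻¹⁰ × 1.299 × 10⁴⁷ = 1.001 × 10³⁸ m⁻³.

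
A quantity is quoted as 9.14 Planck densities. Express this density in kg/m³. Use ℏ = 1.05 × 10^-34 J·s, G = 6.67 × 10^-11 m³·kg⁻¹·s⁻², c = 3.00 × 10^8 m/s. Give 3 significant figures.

One Planck density: ρ_P = c⁵/(ℏG²) = 5.20 × 10^96 kg/m³.
9.14 × 5.20 × 10^96 kg/m³ = 4.75 × 10^97 kg/m³

4.75 × 10^97 kg/m³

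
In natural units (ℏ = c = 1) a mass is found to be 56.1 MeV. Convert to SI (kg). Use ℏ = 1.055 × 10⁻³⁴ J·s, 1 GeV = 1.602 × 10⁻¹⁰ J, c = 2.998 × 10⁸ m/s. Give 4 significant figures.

Mass is [E]/c²; divide by c².
1 GeV → 1/c² × (1 GeV in J) = 1.782 × 10⁻²⁷ kg.
Convert the energy scale: 56.1 MeV = 0.0561 GeV.
Result: 0.0561 × 1.782 × 10⁻²⁷ = 9.999 × 10⁻²⁹ kg.

9.999 × 10⁻²⁹ kg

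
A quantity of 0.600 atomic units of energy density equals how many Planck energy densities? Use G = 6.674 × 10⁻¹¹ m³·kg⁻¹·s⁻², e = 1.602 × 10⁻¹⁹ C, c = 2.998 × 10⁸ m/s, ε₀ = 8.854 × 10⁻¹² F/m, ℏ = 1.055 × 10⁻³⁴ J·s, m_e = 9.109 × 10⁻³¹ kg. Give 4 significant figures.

3.794 × 10⁻¹⁰¹

atomic unit of energy density: u_au = E_h/a₀³ = m_e⁴e¹⁰/((4πε₀)⁵ℏ⁸) = 2.929 × 10¹³ J/m³
Planck energy density: u_P = c⁷/(ℏG²) = 4.632 × 10¹¹³ J/m³
0.600 × 2.929 × 10¹³ / 4.632 × 10¹¹³ = 3.794 × 10⁻¹⁰¹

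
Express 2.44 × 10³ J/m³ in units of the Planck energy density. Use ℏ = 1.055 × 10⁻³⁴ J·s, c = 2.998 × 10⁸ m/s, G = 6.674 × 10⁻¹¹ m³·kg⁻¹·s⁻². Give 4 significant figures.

Planck energy density: u_P = c⁷/(ℏG²) = 4.632 × 10¹¹³ J/m³.
2.44 × 10³ / 4.632 × 10¹¹³ = 5.267 × 10⁻¹¹¹

5.267 × 10⁻¹¹¹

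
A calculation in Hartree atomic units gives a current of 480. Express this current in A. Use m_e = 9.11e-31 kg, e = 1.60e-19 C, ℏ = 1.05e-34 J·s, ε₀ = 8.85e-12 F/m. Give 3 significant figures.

3.20 A

One atomic unit of electric current: I_au = e E_h/ℏ = m_e e⁵/((4πε₀)²ℏ³) = 6.67e-3 A.
480 × 6.67e-3 A = 3.20 A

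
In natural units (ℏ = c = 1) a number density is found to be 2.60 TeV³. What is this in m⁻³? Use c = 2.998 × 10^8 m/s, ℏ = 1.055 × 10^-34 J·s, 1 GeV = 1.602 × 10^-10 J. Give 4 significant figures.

3.378 × 10^56 m⁻³

Number density is [L]⁻³ = [E]³/(ℏc)³.
1 GeV³ → 1/(ℏc)³ × (1 GeV in J)³ = 1.299 × 10^47 m⁻³.
Convert the energy scale: 2.60 TeV³ = 2.60 × 10^9 GeV³.
Result: 2.60 × 10^9 × 1.299 × 10^47 = 3.378 × 10^56 m⁻³.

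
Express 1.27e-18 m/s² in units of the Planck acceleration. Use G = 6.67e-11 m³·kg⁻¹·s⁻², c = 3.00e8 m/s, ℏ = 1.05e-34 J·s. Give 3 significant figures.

2.27e-70

Planck acceleration: a_P = √(c⁷/(ℏG)) = 5.59e51 m/s².
1.27e-18 / 5.59e51 = 2.27e-70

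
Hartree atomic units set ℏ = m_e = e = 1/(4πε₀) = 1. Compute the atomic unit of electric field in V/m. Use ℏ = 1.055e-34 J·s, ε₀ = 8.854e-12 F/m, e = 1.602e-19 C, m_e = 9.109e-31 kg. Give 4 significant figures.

The unique combination of the constants set to 1 with dimensions of electric field is E_au = E_h/(e a₀) = m_e²e⁵/((4πε₀)³ℏ⁴).
E_h = 4.354e-18 J
a₀ = 5.297e-11 m
E_h/(e·a₀) = 5.131e11 V/m

5.131e11 V/m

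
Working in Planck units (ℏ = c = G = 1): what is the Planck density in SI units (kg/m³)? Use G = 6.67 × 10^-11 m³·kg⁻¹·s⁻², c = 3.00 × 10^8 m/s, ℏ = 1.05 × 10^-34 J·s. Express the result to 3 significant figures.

The unique combination of the constants set to 1 with dimensions of density is ρ_P = c⁵/(ℏG²).
  = 2.43 × 10^42 / 4.67 × 10^-55
  = 5.20 × 10^96 kg/m³

5.20 × 10^96 kg/m³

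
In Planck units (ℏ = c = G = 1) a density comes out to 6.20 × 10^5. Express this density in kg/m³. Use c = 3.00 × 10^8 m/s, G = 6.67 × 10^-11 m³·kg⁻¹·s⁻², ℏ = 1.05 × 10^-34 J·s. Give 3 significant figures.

3.23 × 10^102 kg/m³

One Planck density: ρ_P = c⁵/(ℏG²) = 5.20 × 10^96 kg/m³.
6.20 × 10^5 × 5.20 × 10^96 kg/m³ = 3.23 × 10^102 kg/m³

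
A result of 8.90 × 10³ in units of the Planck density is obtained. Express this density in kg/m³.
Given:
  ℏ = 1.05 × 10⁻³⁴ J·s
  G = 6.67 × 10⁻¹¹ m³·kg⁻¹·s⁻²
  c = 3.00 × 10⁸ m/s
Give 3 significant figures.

One Planck density: ρ_P = c⁵/(ℏG²) = 5.20 × 10⁹⁶ kg/m³.
8.90 × 10³ × 5.20 × 10⁹⁶ kg/m³ = 4.63 × 10¹⁰⁰ kg/m³

4.63 × 10¹⁰⁰ kg/m³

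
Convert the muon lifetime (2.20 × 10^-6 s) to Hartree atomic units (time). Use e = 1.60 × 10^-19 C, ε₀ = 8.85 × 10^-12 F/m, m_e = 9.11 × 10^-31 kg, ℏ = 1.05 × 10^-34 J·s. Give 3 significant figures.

atomic unit of time: τ_au = (4πε₀)²ℏ³/(m_e e⁴) = 2.40 × 10^-17 s.
2.20 × 10^-6 / 2.40 × 10^-17 = 9.17 × 10^10

9.17 × 10^10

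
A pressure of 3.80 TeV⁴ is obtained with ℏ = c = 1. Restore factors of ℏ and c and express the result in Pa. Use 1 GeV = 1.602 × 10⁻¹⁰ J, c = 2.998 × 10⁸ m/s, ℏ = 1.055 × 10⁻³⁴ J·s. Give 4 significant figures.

Pressure is [E]/[L]³ = [E]⁴/(ℏc)³.
1 GeV⁴ → 1/(ℏc)³ × (1 GeV in J)⁴ = 2.082 × 10³⁷ Pa.
Convert the energy scale: 3.80 TeV⁴ = 3.80 × 10¹² GeV⁴.
Result: 3.80 × 10¹² × 2.082 × 10³⁷ = 7.910 × 10⁴⁹ Pa.

7.910 × 10⁴⁹ Pa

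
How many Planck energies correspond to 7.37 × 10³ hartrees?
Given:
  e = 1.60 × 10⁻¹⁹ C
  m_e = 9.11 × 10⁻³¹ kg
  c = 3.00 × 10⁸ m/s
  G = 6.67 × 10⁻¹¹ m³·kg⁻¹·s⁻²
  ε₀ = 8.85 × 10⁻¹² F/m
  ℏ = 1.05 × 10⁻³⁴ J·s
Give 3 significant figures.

1.65 × 10⁻²³

hartree: E_h = m_e e⁴/(4πε₀ℏ)² = 4.38 × 10⁻¹⁸ J
Planck energy: E_P = √(ℏc⁵/G) = 1.96 × 10⁹ J
7.37 × 10³ × 4.38 × 10⁻¹⁸ / 1.96 × 10⁹ = 1.65 × 10⁻²³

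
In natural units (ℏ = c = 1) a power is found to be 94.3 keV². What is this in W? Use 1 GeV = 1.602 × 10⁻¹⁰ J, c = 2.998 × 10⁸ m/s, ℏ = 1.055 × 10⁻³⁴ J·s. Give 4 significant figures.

Power is [E]/[T] = [E]²/ℏ.
1 GeV² → 1/ℏ × (1 GeV in J)² = 2.433 × 10¹⁴ W.
Convert the energy scale: 94.3 keV² = 9.43 × 10⁻¹¹ GeV².
Result: 9.43 × 10⁻¹¹ × 2.433 × 10¹⁴ = 2.294 × 10⁴ W.

2.294 × 10⁴ W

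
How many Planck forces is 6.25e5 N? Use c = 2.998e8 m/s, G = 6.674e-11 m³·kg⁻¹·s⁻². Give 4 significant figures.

5.163e-39

Planck force: F_P = c⁴/G = 1.210e44 N.
6.25e5 / 1.210e44 = 5.163e-39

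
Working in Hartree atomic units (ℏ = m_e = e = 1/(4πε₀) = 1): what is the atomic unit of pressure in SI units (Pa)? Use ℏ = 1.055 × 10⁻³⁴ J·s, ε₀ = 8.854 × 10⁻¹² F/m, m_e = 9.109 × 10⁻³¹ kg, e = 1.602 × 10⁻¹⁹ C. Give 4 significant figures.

2.929 × 10¹³ Pa

The unique combination of the constants set to 1 with dimensions of pressure is P_au = E_h/a₀³ = m_e⁴e¹⁰/((4πε₀)⁵ℏ⁸).
E_h = 4.354 × 10⁻¹⁸ J
a₀ = 5.297 × 10⁻¹¹ m
E_h/a₀³ = 2.929 × 10¹³ Pa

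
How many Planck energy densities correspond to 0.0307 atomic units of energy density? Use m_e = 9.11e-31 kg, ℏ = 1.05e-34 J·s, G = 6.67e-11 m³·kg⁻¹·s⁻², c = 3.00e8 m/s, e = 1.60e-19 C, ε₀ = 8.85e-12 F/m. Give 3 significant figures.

atomic unit of energy density: u_au = E_h/a₀³ = m_e⁴e¹⁰/((4πε₀)⁵ℏ⁸) = 3.01e13 J/m³
Planck energy density: u_P = c⁷/(ℏG²) = 4.68e113 J/m³
0.0307 × 3.01e13 / 4.68e113 = 1.98e-102

1.98e-102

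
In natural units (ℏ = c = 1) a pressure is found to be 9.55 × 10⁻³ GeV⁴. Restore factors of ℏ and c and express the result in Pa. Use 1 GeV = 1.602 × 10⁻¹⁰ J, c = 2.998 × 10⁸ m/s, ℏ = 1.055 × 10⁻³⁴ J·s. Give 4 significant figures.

Pressure is [E]/[L]³ = [E]⁴/(ℏc)³.
1 GeV⁴ → 1/(ℏc)³ × (1 GeV in J)⁴ = 2.082 × 10³⁷ Pa.
Result: 9.55 × 10⁻³ × 2.082 × 10³⁷ = 1.988 × 10³⁵ Pa.

1.988 × 10³⁵ Pa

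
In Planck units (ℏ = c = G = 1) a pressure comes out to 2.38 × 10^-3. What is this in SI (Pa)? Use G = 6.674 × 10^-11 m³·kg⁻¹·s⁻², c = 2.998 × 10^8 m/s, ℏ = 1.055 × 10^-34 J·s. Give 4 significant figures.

1.102 × 10^111 Pa

One Planck pressure: p_P = c⁷/(ℏG²) = 4.632 × 10^113 Pa.
2.38 × 10^-3 × 4.632 × 10^113 Pa = 1.102 × 10^111 Pa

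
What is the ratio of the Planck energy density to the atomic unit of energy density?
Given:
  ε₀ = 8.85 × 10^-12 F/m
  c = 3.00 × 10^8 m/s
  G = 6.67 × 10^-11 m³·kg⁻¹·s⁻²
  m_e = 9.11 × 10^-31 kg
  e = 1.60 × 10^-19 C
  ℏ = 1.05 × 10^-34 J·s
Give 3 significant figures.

1.55 × 10^100

Planck energy density: u_P = c⁷/(ℏG²) = 4.68 × 10^113 J/m³
atomic unit of energy density: u_au = E_h/a₀³ = m_e⁴e¹⁰/((4πε₀)⁵ℏ⁸) = 3.01 × 10^13 J/m³
ratio = 4.68 × 10^113 / 3.01 × 10^13 = 1.55 × 10^100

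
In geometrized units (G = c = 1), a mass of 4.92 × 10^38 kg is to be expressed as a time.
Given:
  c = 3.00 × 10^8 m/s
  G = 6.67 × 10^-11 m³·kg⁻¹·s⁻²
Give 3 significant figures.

Mass → time via G/c³.
4.92 × 10^38 kg × (G/c³) = 1.22 × 10^3 s

1.22 × 10^3 s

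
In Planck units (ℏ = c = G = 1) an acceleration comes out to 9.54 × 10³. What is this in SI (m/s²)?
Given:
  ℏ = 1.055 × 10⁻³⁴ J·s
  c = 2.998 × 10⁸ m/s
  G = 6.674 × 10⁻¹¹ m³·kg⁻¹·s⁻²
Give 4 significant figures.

One Planck acceleration: a_P = √(c⁷/(ℏG)) = 5.560 × 10⁵¹ m/s².
9.54 × 10³ × 5.560 × 10⁵¹ m/s² = 5.304 × 10⁵⁵ m/s²

5.304 × 10⁵⁵ m/s²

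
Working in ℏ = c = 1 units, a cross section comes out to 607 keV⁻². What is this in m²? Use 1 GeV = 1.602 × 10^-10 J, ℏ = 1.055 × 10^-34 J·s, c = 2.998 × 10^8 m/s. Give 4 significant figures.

2.366 × 10^-17 m²

Area is [L]² = [E]⁻²·(ℏc)²; restore (ℏc)².
1 GeV⁻² → (ℏc)² × (1 GeV in J)⁻² = 3.898 × 10^-32 m².
Convert the energy scale: 607 keV⁻² = 6.07 × 10^14 GeV⁻².
Result: 6.07 × 10^14 × 3.898 × 10^-32 = 2.366 × 10^-17 m².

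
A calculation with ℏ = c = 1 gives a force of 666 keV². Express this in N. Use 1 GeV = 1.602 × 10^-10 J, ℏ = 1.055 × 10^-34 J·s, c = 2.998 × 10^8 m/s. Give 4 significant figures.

Force is [E]/[L] = [E]²/(ℏc); restore (ℏc)⁻¹.
1 GeV² → 1/(ℏc) × (1 GeV in J)² = 8.114 × 10^5 N.
Convert the energy scale: 666 keV² = 6.66 × 10^-10 GeV².
Result: 6.66 × 10^-10 × 8.114 × 10^5 = 5.404 × 10^-4 N.

5.404 × 10^-4 N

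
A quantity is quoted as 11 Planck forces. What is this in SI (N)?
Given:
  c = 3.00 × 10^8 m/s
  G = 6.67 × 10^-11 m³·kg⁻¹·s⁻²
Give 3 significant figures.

1.34 × 10^45 N

One Planck force: F_P = c⁴/G = 1.21 × 10^44 N.
11 × 1.21 × 10^44 N = 1.34 × 10^45 N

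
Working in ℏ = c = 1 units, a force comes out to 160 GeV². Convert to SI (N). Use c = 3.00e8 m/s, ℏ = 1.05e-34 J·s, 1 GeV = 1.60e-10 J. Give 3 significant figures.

1.30e8 N

Force is [E]/[L] = [E]²/(ℏc); restore (ℏc)⁻¹.
1 GeV² → 1/(ℏc) × (1 GeV in J)² = 8.13e5 N.
Result: 160 × 8.13e5 = 1.30e8 N.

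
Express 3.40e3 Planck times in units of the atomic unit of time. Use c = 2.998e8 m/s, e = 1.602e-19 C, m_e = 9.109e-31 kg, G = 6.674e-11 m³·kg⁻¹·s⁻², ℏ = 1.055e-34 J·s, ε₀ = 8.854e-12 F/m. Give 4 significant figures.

7.566e-24

Planck time: t_P = √(ℏG/c⁵) = 5.392e-44 s
atomic unit of time: τ_au = (4πε₀)²ℏ³/(m_e e⁴) = 2.423e-17 s
3.40e3 × 5.392e-44 / 2.423e-17 = 7.566e-24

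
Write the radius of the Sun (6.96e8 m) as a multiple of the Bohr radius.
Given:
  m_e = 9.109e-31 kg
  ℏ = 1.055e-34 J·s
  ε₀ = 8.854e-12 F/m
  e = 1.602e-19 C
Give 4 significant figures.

Bohr radius: a₀ = 4πε₀ℏ²/(m_e e²) = 5.297e-11 m.
6.96e8 / 5.297e-11 = 1.314e19

1.314e19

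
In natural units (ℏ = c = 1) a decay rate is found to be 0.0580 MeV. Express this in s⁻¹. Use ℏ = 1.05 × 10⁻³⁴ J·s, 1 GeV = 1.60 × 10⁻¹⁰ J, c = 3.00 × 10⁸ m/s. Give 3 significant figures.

A rate is [E]/ℏ; divide by ℏ.
1 GeV → 1/ℏ × (1 GeV in J) = 1.52 × 10²⁴ s⁻¹.
Convert the energy scale: 0.0580 MeV = 5.80 × 10⁻⁵ GeV.
Result: 5.80 × 10⁻⁵ × 1.52 × 10²⁴ = 8.84 × 10¹⁹ s⁻¹.

8.84 × 10¹⁹ s⁻¹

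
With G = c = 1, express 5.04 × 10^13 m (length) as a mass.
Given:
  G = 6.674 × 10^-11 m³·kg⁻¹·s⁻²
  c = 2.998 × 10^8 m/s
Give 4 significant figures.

6.787 × 10^40 kg

Length → mass via c²/G.
5.04 × 10^13 m × (c²/G) = 6.787 × 10^40 kg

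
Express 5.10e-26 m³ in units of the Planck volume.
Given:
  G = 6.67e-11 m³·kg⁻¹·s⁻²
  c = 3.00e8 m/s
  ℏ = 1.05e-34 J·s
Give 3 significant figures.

Planck volume: V_P = (ℏG/c³)^(3/2) = 4.18e-105 m³.
5.10e-26 / 4.18e-105 = 1.22e79

1.22e79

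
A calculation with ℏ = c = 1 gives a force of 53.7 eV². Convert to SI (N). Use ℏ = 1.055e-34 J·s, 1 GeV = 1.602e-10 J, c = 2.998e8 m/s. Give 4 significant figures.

Force is [E]/[L] = [E]²/(ℏc); restore (ℏc)⁻¹.
1 GeV² → 1/(ℏc) × (1 GeV in J)² = 8.114e5 N.
Convert the energy scale: 53.7 eV² = 5.37e-17 GeV².
Result: 5.37e-17 × 8.114e5 = 4.357e-11 N.

4.357e-11 N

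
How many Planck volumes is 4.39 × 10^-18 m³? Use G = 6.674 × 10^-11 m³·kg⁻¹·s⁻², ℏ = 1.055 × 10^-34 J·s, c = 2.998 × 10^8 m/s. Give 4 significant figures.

1.039 × 10^87

Planck volume: V_P = (ℏG/c³)^(3/2) = 4.224 × 10^-105 m³.
4.39 × 10^-18 / 4.224 × 10^-105 = 1.039 × 10^87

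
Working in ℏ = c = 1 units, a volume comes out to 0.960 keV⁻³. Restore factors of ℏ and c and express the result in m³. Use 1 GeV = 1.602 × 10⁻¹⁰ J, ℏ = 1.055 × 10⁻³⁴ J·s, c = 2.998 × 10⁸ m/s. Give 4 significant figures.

7.388 × 10⁻³⁰ m³

Volume is [L]³ = [E]⁻³·(ℏc)³.
1 GeV⁻³ → (ℏc)³ × (1 GeV in J)⁻³ = 7.696 × 10⁻⁴⁸ m³.
Convert the energy scale: 0.960 keV⁻³ = 9.60 × 10¹⁷ GeV⁻³.
Result: 9.60 × 10¹⁷ × 7.696 × 10⁻⁴⁸ = 7.388 × 10⁻³⁰ m³.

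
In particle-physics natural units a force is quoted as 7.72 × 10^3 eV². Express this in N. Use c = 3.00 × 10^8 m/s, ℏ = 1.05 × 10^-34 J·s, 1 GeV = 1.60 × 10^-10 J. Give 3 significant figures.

Force is [E]/[L] = [E]²/(ℏc); restore (ℏc)⁻¹.
1 GeV² → 1/(ℏc) × (1 GeV in J)² = 8.13 × 10^5 N.
Convert the energy scale: 7.72 × 10^3 eV² = 7.72 × 10^-15 GeV².
Result: 7.72 × 10^-15 × 8.13 × 10^5 = 6.27 × 10^-9 N.

6.27 × 10^-9 N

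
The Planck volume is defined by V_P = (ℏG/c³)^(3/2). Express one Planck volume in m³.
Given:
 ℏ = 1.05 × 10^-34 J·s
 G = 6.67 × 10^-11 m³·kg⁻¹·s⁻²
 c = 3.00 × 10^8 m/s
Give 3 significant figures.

4.18 × 10^-105 m³

V_P = (ℏG/c³)^(3/2)
  = √(1.75 × 10^-209)
  = 4.18 × 10^-105 m³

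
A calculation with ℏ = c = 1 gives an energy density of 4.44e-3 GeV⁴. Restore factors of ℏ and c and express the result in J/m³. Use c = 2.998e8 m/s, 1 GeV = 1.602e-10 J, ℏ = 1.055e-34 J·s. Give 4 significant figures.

9.242e34 J/m³

[E]/[L]³ = [E]⁴/(ℏc)³; restore (ℏc)⁻³.
1 GeV⁴ → 1/(ℏc)³ × (1 GeV in J)⁴ = 2.082e37 J/m³.
Result: 4.44e-3 × 2.082e37 = 9.242e34 J/m³.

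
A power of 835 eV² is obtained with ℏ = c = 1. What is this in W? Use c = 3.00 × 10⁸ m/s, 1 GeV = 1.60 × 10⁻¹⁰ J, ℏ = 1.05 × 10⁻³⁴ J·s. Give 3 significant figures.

0.204 W

Power is [E]/[T] = [E]²/ℏ.
1 GeV² → 1/ℏ × (1 GeV in J)² = 2.44 × 10¹⁴ W.
Convert the energy scale: 835 eV² = 8.35 × 10⁻¹⁶ GeV².
Result: 8.35 × 10⁻¹⁶ × 2.44 × 10¹⁴ = 0.204 W.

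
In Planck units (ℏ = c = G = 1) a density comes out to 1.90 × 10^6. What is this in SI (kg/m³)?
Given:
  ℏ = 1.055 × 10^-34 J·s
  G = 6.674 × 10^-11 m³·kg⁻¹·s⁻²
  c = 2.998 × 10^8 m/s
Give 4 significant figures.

One Planck density: ρ_P = c⁵/(ℏG²) = 5.154 × 10^96 kg/m³.
1.90 × 10^6 × 5.154 × 10^96 kg/m³ = 9.792 × 10^102 kg/m³

9.792 × 10^102 kg/m³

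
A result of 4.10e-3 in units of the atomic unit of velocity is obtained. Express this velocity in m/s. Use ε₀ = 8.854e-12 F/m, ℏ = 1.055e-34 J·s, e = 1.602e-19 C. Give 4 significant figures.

One atomic unit of velocity: v_au = e²/(4πε₀ℏ) = 2.186e6 m/s.
4.10e-3 × 2.186e6 m/s = 8.964e3 m/s

8.964e3 m/s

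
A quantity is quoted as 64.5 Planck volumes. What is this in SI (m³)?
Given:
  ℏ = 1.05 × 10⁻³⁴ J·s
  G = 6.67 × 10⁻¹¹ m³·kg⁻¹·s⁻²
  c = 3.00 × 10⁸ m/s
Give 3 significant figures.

One Planck volume: V_P = (ℏG/c³)^(3/2) = 4.18 × 10⁻¹⁰⁵ m³.
64.5 × 4.18 × 10⁻¹⁰⁵ m³ = 2.69 × 10⁻¹⁰³ m³

2.69 × 10⁻¹⁰³ m³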